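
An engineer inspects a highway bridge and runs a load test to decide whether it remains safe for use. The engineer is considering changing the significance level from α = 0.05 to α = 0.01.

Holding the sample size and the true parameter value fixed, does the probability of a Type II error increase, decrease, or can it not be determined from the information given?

It increases.

Lowering α raises the bar for rejection; under Ha, the test now fails to reject on outcomes it previously would have rejected.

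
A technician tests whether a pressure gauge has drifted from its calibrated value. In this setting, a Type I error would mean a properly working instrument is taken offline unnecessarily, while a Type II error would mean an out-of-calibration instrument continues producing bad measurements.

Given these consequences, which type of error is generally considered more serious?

Type II error

The Type II consequence (an out-of-calibration instrument continues producing bad measurements) is more severe than the Type I consequence (a properly working instrument is taken offline unnecessarily).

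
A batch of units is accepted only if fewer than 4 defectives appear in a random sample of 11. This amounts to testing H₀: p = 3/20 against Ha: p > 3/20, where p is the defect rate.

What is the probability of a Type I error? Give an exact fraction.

α = P(reject H₀ | H₀ true) = P(S ≥ 4 | p = 3/20), S ~ Binomial(11, 3/20).
Computing the lower-tail complement: 1 − 4764442332203/5120000000000 = 355557667797/5120000000000.

355557667797/5120000000000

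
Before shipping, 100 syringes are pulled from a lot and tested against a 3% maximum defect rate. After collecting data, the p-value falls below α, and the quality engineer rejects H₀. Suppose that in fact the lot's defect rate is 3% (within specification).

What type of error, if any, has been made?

Type I error

The conventional null hypothesis here is that the lot's defect rate is 3% (within specification).
H₀ was rejected, but H₀ is actually true.
Rejecting a true null hypothesis is a Type I error (false positive).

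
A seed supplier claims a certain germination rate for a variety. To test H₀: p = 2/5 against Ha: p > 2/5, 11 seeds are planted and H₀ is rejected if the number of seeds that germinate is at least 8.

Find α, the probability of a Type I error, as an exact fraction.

285952/9765625

Under H₀, S ~ Binomial(11, 2/5), and α = P(S ≥ 8).
Adding the binomial terms for j = 8 through 11 with p = 2/5 yields 285952/9765625.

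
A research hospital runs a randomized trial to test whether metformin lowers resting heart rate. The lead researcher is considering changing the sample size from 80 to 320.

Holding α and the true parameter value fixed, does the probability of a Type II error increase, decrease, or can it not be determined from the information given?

It decreases.

A larger sample reduces the standard error, pulling the sampling distribution under Ha further from the non-rejection region.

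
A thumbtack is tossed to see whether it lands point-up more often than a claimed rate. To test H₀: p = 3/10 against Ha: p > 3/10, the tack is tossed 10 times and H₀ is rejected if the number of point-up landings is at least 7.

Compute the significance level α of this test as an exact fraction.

α = P(reject H₀ | H₀ true) = P(K ≥ 7 | p = 3/10), with K ~ Binomial(10, 3/10).
Summing C(10,j)(3/10)^j(7/10)^{10−j} for j = 7,…,10 gives 6620049/625000000.

6620049/625000000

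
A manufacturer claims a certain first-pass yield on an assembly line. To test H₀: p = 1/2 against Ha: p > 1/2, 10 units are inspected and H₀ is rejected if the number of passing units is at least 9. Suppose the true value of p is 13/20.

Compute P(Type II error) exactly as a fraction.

Under the alternative p = 13/20, X ~ Binomial(10, 13/20); β is the probability the test does not reject, P(X < 9).
Adding the binomial probabilities P(X=0)+…+P(X=8) at p = 13/20 gives 9359826552041/10240000000000.

9359826552041/10240000000000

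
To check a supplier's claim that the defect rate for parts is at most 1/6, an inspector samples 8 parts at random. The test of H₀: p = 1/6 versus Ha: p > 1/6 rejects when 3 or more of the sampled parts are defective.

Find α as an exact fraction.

75497/559872

α = P(reject H₀ | H₀ true) = P(K ≥ 3 | p = 1/6), K ~ Binomial(8, 1/6).
α = 1 − P(K ≤ 2) = 1 − 484375/559872 = 75497/559872.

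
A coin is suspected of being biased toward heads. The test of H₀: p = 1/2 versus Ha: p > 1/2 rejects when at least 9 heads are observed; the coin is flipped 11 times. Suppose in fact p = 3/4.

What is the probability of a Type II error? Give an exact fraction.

2285053/4194304

Under the alternative p = 3/4, Y ~ Binomial(11, 3/4); β is the probability the test does not reject, P(Y < 9).
Summing C(11,j)·(3/4)^j·(1/4)^{11-j} for j = 0..8 gives 2285053/4194304.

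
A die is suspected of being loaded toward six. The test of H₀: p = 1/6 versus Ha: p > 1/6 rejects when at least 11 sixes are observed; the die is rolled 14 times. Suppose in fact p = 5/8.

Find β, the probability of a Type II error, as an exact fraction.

1830419739927/2199023255552

A Type II error is failing to reject when Ha holds: with p = 5/8, β = P(S ≤ 10).
Adding the binomial probabilities P(S=0)+…+P(S=10) at p = 5/8 gives 1830419739927/2199023255552.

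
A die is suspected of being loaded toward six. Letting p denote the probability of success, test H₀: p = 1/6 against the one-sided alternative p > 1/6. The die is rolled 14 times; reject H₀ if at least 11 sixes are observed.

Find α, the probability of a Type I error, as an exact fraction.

The Type I error probability is α = P(S ≥ 11) computed under H₀, where S ~ Binomial(14, 1/6).
P(S ≥ 11) = Σ_{j=11}^{14} C(14,j)·(1/6)^j·(5/6)^{14-j} = 23923/39182082048.

23923/39182082048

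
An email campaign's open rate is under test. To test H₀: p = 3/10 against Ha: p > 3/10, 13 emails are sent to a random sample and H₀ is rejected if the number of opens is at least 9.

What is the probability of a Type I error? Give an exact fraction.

8061940287/2000000000000

Under H₀, X ~ Binomial(13, 3/10), and α = P(X ≥ 9).
Adding the binomial terms for j = 9 through 13 with p = 3/10 yields 8061940287/2000000000000.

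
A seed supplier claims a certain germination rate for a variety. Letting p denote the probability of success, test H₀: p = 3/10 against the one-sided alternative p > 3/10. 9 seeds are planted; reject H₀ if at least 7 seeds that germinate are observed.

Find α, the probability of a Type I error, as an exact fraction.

2145447/500000000

Under H₀, S ~ Binomial(9, 3/10), and α = P(S ≥ 7).
Summing C(9,j)(3/10)^j(7/10)^{9−j} for j = 7,…,9 gives 2145447/500000000.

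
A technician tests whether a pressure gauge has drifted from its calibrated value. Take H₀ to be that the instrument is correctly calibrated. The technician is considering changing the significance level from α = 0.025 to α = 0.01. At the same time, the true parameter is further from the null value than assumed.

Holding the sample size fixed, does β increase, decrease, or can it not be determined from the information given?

Cannot be determined from the information given.

The first change alone would make β increase; the second alone would make β decrease. Which effect dominates depends on the magnitudes, which are not given.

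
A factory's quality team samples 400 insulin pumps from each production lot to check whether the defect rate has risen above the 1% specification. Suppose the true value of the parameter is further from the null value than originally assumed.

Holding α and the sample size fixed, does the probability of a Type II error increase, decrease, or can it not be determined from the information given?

The further the true parameter sits from the null value, the more of the Ha sampling distribution falls in the rejection region.

It decreases.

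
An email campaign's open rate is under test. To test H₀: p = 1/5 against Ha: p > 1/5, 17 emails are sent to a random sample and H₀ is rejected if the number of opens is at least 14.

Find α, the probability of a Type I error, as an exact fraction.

Under H₀, X ~ Binomial(17, 1/5), and α = P(X ≥ 14).
P(X ≥ 14) = Σ_{j=14}^{17} C(17,j)·(1/5)^j·(4/5)^{17-j} = 9153/152587890625.

9153/152587890625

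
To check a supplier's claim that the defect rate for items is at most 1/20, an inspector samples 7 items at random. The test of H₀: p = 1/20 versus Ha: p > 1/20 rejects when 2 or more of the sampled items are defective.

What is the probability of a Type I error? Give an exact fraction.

28403547/640000000

α = P(reject H₀ | H₀ true) = P(Y ≥ 2 | p = 1/20), Y ~ Binomial(7, 1/20).
α = 1 − P(Y ≤ 1) = 1 − 611596453/640000000 = 28403547/640000000.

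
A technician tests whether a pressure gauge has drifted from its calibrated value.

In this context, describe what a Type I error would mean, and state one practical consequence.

With the conventional null hypothesis that the instrument is correctly calibrated:
A Type I error is rejecting H₀ when H₀ is true.
Here that means pulling the instrument for recalibration when actually the instrument is correctly calibrated.

A Type I error would mean concluding that the instrument has drifted out of calibration when in fact the instrument is correctly calibrated. Consequence: a properly working instrument is taken offline unnecessarily.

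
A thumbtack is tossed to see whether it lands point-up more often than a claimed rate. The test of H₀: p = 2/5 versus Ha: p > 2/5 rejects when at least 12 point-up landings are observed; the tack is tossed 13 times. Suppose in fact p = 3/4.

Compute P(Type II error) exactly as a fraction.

3662863/4194304

β = P(fail to reject H₀ | Ha true) = P(Y ≤ 11 | p = 3/4), Y ~ Binomial(13, 3/4).
Equivalently, β = 1 − P(Y ≥ 12) = 3662863/4194304.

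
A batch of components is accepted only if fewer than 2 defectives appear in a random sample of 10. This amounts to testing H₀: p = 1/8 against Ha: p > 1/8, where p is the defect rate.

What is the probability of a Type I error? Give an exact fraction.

387730505/1073741824

α = P(reject H₀ | H₀ true) = P(Y ≥ 2 | p = 1/8), Y ~ Binomial(10, 1/8).
Via the complement, α = 1 − Σ_{j=0}^{1} C(10,j)(1/8)^j(7/8)^{10-j} = 387730505/1073741824.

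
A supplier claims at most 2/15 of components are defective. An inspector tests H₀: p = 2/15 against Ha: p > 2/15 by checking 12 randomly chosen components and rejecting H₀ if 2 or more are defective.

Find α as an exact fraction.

The significance level is the probability, assuming p = 2/15, of seeing 2 or more defectives in 12 draws.
α = 1 − P(Y ≤ 1) = 1 − 66309934579369/129746337890625 = 63436403311256/129746337890625.

63436403311256/129746337890625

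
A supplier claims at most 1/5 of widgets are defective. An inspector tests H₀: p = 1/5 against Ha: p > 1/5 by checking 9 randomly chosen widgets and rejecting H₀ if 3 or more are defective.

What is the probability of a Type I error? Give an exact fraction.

α = P(reject H₀ | H₀ true) = P(S ≥ 3 | p = 1/5), S ~ Binomial(9, 1/5).
Via the complement, α = 1 − Σ_{j=0}^{2} C(9,j)(1/5)^j(4/5)^{9-j} = 511333/1953125.

511333/1953125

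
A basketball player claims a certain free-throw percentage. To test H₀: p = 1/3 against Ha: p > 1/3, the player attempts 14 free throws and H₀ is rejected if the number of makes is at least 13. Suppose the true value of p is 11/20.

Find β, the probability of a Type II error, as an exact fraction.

1633670388436281453/1638400000000000000

A Type II error is failing to reject when Ha holds: with p = 11/20, β = P(S ≤ 12).
Summing C(14,j)·(11/20)^j·(9/20)^{14-j} for j = 0..12 gives 1633670388436281453/1638400000000000000.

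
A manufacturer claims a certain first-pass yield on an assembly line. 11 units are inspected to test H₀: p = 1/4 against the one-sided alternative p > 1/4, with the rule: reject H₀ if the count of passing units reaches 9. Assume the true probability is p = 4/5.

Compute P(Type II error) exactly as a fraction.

β = P(fail to reject H₀ | Ha true) = P(X ≤ 8 | p = 4/5), X ~ Binomial(11, 4/5).
Summing C(11,j)·(4/5)^j·(1/5)^{11-j} for j = 0..8 gives 3736313/9765625.

3736313/9765625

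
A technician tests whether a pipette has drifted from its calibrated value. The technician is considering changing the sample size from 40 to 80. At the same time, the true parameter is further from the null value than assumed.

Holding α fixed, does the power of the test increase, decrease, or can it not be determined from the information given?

It increases.

Increasing n separates the H₀ and Ha sampling distributions, so under Ha fewer outcomes land in the acceptance region. A larger true effect moves the Ha sampling distribution further from the H₀ critical value, making rejection more likely when Ha is true. Both changes push β in the same direction.
Since power = 1 − β and β decreases, power increases.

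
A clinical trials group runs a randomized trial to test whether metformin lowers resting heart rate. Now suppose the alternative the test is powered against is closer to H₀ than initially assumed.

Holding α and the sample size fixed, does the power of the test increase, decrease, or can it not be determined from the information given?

A smaller true effect puts the Ha sampling distribution closer to H₀, so more of it falls in the non-rejection region.
Since power = 1 − β and β increases, power decreases.

It decreases.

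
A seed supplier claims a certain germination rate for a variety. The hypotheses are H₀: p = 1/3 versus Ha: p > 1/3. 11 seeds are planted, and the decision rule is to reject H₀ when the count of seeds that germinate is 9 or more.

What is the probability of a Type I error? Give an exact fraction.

1/729

α = P(reject H₀ | H₀ true) = P(S ≥ 9 | p = 1/3), with S ~ Binomial(11, 1/3).
Adding the binomial terms for j = 9 through 11 with p = 1/3 yields 1/729.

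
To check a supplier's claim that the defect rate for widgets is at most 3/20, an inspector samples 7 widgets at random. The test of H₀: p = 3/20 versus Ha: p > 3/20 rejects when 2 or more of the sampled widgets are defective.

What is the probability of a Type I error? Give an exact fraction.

181386189/640000000

Under H₀, X ~ Binomial(7, 3/20); the Type I error rate is P(X ≥ 2).
α = 1 − P(X ≤ 1) = 1 − 458613811/640000000 = 181386189/640000000.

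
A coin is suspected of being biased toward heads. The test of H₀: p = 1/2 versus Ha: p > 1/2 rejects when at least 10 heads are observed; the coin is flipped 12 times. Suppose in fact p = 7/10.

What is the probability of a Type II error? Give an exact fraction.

A Type II error is failing to reject when Ha holds: with p = 7/10, β = P(X ≤ 9).
Summing C(12,j)·(7/10)^j·(3/10)^{12-j} for j = 0..9 gives 149436930429/200000000000.

149436930429/200000000000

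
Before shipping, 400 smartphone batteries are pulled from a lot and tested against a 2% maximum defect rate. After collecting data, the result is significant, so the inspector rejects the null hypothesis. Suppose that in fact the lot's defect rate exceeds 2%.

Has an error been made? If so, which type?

No error — this is a correct decision.

The conventional null hypothesis here is that the lot's defect rate is 2% (within specification).
The test rejected a false H₀ — the decision matches the true state.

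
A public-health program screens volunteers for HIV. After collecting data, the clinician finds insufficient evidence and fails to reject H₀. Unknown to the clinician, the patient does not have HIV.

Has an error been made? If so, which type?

The conventional null hypothesis here is that the patient does not have HIV.
The test retained a true H₀ — the decision matches the true state.

Neither — the decision is correct.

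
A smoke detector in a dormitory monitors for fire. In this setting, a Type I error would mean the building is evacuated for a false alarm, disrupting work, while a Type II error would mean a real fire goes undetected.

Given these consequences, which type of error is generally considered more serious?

The Type II consequence (a real fire goes undetected) is more severe than the Type I consequence (the building is evacuated for a false alarm, disrupting work).

Type II error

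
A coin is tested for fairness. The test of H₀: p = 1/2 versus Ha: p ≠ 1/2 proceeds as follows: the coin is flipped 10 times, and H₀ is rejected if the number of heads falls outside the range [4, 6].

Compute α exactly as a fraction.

The significance level is the null-hypothesis probability of the rejection region {≤3} ∪ {≥7}.
The two tails are symmetric, so α = 2·(1 + 10 + 45 + 120)/2^10 = 352/1024 = 11/32.

11/32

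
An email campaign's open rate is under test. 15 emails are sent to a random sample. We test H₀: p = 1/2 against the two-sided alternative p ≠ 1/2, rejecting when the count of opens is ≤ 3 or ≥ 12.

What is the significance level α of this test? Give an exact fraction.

Under H₀, Y ~ Binomial(15, 1/2); α is the probability of landing in either tail, P(Y ≤ 3) + P(Y ≥ 12).
By symmetry, α = 2·P(Y ≤ 3) = 2·(1 + 15 + 105 + 455)/32768 = 1152/32768 = 9/256.

9/256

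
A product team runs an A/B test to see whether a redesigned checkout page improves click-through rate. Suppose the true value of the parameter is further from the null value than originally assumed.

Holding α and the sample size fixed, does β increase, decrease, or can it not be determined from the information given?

It decreases.

A bigger departure from H₀ is easier for the test to detect, so it fails to reject less often.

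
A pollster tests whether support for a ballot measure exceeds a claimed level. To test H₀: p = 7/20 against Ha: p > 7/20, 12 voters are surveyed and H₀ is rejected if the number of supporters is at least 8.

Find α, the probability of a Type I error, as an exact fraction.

10447854386753/409600000000000

Under H₀, X ~ Binomial(12, 7/20), and α = P(X ≥ 8).
P(X ≥ 8) = Σ_{j=8}^{12} C(12,j)·(7/20)^j·(13/20)^{12-j} = 10447854386753/409600000000000.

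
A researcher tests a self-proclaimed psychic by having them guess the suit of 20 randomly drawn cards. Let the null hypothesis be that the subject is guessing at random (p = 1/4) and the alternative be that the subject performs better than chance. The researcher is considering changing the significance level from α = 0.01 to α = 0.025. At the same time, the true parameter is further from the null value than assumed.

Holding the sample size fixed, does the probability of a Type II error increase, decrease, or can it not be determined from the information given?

Relaxing α lowers the evidence threshold; under Ha, outcomes that previously fell short now trigger rejection. A larger true effect moves the Ha sampling distribution further from the H₀ critical value, making rejection more likely when Ha is true. Both changes push β in the same direction.

It decreases.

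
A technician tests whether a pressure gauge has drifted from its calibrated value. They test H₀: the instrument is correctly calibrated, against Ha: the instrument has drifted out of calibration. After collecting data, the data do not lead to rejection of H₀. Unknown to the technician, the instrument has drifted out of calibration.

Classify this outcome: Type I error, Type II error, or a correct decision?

H₀ was not rejected, but H₀ is actually false.
Failing to reject a false null hypothesis is a Type II error (false negative).

Type II error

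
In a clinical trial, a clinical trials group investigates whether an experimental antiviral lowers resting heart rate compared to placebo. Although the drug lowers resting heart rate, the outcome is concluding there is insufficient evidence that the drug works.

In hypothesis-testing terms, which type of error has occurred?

Type II error

The null hypothesis here is that the drug has no effect on resting heart rate.
'Concluding there is insufficient evidence that the drug works' corresponds to failing to reject H₀.
H₀ was not rejected but H₀ is false — a Type II error (false negative).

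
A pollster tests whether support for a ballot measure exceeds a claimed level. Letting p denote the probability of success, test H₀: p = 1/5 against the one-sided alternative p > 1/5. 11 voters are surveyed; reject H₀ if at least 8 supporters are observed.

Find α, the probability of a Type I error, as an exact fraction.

Under H₀, S ~ Binomial(11, 1/5), and α = P(S ≥ 8).
Adding the binomial terms for j = 8 through 11 with p = 1/5 yields 2297/9765625.

2297/9765625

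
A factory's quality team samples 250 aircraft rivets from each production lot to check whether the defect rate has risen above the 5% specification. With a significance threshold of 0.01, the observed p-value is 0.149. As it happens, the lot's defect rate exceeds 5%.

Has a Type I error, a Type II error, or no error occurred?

The conventional null hypothesis is that the lot's defect rate is 5% (within specification).
Since p = 0.149 ≥ α = 0.01, H₀ is not rejected.
H₀ is false (actually the lot's defect rate exceeds 5%).
Failing to reject a false H₀ is a Type II error.

Type II error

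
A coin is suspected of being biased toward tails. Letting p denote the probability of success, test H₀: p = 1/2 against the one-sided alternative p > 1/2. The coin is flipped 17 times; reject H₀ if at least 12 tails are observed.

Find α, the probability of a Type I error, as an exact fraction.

4701/65536

Under H₀, X ~ Binomial(17, 1/2), and α = P(X ≥ 12).
P(X ≥ 12) = [C(17,12) + C(17,13) + C(17,14) + C(17,15) + C(17,16) + C(17,17)] / 2^17 = (6188 + 2380 + 680 + 136 + 17 + 1) / 131072 = 9402/131072 = 4701/65536.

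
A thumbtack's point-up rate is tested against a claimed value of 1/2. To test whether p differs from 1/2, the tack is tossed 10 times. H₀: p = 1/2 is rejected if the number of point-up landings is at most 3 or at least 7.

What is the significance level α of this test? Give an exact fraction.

11/32

Under H₀, Y ~ Binomial(10, 1/2); α is the probability of landing in either tail, P(Y ≤ 3) + P(Y ≥ 7).
The two tails are symmetric, so α = 2·(1 + 10 + 45 + 120)/2^10 = 352/1024 = 11/32.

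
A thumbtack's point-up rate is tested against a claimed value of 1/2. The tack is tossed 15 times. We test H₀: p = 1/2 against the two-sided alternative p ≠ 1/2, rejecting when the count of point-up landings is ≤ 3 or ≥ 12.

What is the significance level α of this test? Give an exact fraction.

The significance level is the null-hypothesis probability of the rejection region {≤3} ∪ {≥12}.
By symmetry, α = 2·P(K ≤ 3) = 2·(1 + 15 + 105 + 455)/32768 = 1152/32768 = 9/256.

9/256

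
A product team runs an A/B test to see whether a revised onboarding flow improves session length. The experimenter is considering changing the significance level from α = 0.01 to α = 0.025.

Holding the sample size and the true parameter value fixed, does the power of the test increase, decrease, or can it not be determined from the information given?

With a larger α the critical value moves toward the center, so more of the Ha sampling distribution lies in the rejection region.
Since power = 1 − β and β decreases, power increases.

It increases.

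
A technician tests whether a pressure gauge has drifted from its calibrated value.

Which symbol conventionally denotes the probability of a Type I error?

α

P(Type I error) = P(reject H₀ | H₀ true) = α, the significance level.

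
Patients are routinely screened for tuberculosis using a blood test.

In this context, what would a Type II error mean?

With the conventional null hypothesis that the patient does not have tuberculosis:
A Type II error is failing to reject H₀ when H₀ is false.
Here that means clearing the patient as negative when actually the patient has tuberculosis.

A Type II error would mean concluding that the patient does not have tuberculosis (or at least failing to establish that the patient has tuberculosis) when in fact the patient has tuberculosis.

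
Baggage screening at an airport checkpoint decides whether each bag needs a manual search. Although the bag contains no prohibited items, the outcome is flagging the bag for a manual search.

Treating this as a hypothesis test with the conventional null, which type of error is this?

The null hypothesis here is that the bag contains no prohibited items.
'Flagging the bag for a manual search' corresponds to rejecting H₀.
H₀ was rejected but H₀ is true — a Type I error (false positive).

Type I error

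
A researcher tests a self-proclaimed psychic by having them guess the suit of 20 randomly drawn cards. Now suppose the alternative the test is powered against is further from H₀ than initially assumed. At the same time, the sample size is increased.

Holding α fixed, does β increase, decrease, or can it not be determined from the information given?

A bigger departure from H₀ is easier for the test to detect, so it fails to reject less often. More data shrinks sampling variability; the test statistic under Ha concentrates further from the null value, making rejection more likely. Both changes push β in the same direction.

It decreases.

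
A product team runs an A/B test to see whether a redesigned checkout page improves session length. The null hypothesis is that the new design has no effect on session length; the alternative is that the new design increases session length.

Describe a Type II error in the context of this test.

A Type II error would mean concluding that the new design has no effect on session length (or at least failing to establish that the new design increases session length) when in fact the new design increases session length.

A Type II error is failing to reject H₀ when H₀ is false.
Here that means keeping the current design when actually the new design increases session length.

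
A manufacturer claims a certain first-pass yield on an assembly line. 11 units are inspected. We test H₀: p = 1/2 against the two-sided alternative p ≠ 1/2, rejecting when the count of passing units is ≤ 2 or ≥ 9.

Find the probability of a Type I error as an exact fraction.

67/1024

The significance level is the null-hypothesis probability of the rejection region {≤2} ∪ {≥9}.
The two tails are symmetric, so α = 2·(1 + 11 + 55)/2^11 = 134/2048 = 67/1024.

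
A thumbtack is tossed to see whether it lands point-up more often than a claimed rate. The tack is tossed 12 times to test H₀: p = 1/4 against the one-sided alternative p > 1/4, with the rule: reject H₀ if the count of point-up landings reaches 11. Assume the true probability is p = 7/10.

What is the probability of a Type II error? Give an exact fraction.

914974950051/1000000000000

Under the alternative p = 7/10, Y ~ Binomial(12, 7/10); β is the probability the test does not reject, P(Y < 11).
Summing C(12,j)·(7/10)^j·(3/10)^{12-j} for j = 0..10 gives 914974950051/1000000000000.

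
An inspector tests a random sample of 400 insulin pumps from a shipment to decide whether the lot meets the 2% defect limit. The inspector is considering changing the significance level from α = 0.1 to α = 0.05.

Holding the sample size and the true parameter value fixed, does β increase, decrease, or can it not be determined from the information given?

Tightening α shrinks the rejection region. When Ha holds, fewer sample outcomes clear the stricter threshold, so more fall in the acceptance region.

It increases.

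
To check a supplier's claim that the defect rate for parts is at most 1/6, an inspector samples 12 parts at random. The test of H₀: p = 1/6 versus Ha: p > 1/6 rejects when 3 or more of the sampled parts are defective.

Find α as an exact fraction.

α = P(reject H₀ | H₀ true) = P(X ≥ 3 | p = 1/6), X ~ Binomial(12, 1/6).
α = 1 − P(X ≤ 2) = 1 − 1474609375/2176782336 = 702172961/2176782336.

702172961/2176782336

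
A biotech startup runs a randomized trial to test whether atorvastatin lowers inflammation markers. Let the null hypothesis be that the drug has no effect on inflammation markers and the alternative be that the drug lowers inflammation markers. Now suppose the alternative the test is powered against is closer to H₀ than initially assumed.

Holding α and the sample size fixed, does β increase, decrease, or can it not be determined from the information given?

It increases.

When the true parameter is near the null value, the test has a harder time distinguishing Ha from H₀.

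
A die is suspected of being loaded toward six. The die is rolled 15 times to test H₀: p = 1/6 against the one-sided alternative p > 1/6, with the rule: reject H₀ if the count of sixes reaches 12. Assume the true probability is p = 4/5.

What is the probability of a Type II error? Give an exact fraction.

Under the alternative p = 4/5, Y ~ Binomial(15, 4/5); β is the probability the test does not reject, P(Y < 12).
Adding the binomial probabilities P(Y=0)+…+P(Y=11) at p = 4/5 gives 10737240461/30517578125.

10737240461/30517578125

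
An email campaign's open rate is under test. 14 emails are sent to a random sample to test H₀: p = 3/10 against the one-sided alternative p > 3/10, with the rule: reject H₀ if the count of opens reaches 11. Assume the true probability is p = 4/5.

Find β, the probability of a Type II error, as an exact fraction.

1842102761/6103515625

A Type II error is failing to reject when Ha holds: with p = 4/5, β = P(S ≤ 10).
Equivalently, β = 1 − P(S ≥ 11) = 1842102761/6103515625.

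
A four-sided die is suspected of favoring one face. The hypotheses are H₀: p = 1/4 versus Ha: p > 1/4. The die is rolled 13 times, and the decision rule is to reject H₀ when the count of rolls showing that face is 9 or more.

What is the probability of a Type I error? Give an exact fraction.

Under H₀, K ~ Binomial(13, 1/4), and α = P(K ≥ 9).
P(K ≥ 9) = Σ_{j=9}^{13} C(13,j)·(1/4)^j·(3/4)^{13-j} = 66379/67108864.

66379/67108864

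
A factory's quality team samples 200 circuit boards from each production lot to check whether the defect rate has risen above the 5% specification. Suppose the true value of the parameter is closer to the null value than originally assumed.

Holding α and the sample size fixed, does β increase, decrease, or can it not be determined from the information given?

A smaller departure from H₀ means the test statistic under Ha is distributed closer to where it would be under H₀; rejection becomes less likely.

It increases.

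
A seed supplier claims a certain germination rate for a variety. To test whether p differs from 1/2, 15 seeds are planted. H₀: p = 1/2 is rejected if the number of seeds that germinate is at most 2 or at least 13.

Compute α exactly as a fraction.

121/16384

Under H₀, S ~ Binomial(15, 1/2); α is the probability of landing in either tail, P(S ≤ 2) + P(S ≥ 13).
The two tails are symmetric, so α = 2·(1 + 15 + 105)/2^15 = 242/32768 = 121/16384.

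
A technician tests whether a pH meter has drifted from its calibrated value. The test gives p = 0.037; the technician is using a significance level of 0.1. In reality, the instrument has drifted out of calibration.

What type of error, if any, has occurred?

No error (correct decision).

The conventional null hypothesis is that the instrument is correctly calibrated.
Since p = 0.037 < α = 0.1, H₀ is rejected.
H₀ is false (actually the instrument has drifted out of calibration).
The decision matches the true state — no error.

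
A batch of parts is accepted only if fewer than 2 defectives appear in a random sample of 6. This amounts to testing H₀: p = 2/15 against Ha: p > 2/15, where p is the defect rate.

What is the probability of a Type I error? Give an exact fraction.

84332/455625

α = P(reject H₀ | H₀ true) = P(Y ≥ 2 | p = 2/15), Y ~ Binomial(6, 2/15).
Via the complement, α = 1 − Σ_{j=0}^{1} C(6,j)(2/15)^j(13/15)^{6-j} = 84332/455625.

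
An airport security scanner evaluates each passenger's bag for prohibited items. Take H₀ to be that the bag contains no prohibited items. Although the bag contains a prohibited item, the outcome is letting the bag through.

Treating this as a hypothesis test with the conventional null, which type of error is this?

'Letting the bag through' corresponds to failing to reject H₀.
H₀ was not rejected but H₀ is false — a Type II error (false negative).

Type II error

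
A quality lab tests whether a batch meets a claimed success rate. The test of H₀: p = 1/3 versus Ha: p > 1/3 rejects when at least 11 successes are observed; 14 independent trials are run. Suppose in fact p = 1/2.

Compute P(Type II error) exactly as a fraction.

Under the alternative p = 1/2, Y ~ Binomial(14, 1/2); β is the probability the test does not reject, P(Y < 11).
Equivalently, β = 1 − P(Y ≥ 11) = 7957/8192.

7957/8192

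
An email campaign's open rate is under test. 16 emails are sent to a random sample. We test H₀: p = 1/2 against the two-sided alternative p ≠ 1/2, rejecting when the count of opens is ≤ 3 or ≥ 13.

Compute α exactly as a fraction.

Under H₀, K ~ Binomial(16, 1/2); α is the probability of landing in either tail, P(K ≤ 3) + P(K ≥ 13).
Each tail has probability (1 + 16 + 120 + 560)/65536; doubling gives α = 1394/65536 = 697/32768.

697/32768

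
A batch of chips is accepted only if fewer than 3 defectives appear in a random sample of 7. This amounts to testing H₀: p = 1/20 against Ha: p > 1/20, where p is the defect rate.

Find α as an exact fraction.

961803/256000000

α = P(reject H₀ | H₀ true) = P(Y ≥ 3 | p = 1/20), Y ~ Binomial(7, 1/20).
α = 1 − P(Y ≤ 2) = 1 − 255038197/256000000 = 961803/256000000.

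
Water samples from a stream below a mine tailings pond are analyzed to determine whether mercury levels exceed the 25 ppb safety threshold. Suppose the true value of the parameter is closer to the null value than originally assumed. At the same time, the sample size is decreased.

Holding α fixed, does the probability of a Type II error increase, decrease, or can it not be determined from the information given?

A smaller departure from H₀ means the test statistic under Ha is distributed closer to where it would be under H₀; rejection becomes less likely. A smaller sample increases the standard error, so the sampling distributions under H₀ and Ha overlap more. Both changes push β in the same direction.

It increases.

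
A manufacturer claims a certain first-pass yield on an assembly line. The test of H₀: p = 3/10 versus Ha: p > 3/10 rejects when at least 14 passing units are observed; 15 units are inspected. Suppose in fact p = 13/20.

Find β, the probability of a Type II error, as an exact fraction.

Under the alternative p = 13/20, X ~ Binomial(15, 13/20); β is the probability the test does not reject, P(X < 14).
Summing C(15,j)·(13/20)^j·(7/20)^{15-j} for j = 0..13 gives 16151694793243741949/16384000000000000000.

16151694793243741949/16384000000000000000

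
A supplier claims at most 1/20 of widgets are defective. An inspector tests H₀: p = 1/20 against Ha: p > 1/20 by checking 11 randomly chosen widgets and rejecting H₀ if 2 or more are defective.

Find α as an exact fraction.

2086801226597/20480000000000

α = P(reject H₀ | H₀ true) = P(X ≥ 2 | p = 1/20), X ~ Binomial(11, 1/20).
Computing the lower-tail complement: 1 − 18393198773403/20480000000000 = 2086801226597/20480000000000.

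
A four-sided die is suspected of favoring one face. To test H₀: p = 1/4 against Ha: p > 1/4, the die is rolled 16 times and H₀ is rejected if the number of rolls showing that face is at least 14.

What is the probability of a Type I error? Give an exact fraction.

The Type I error probability is α = P(K ≥ 14) computed under H₀, where K ~ Binomial(16, 1/4).
Summing C(16,j)(1/4)^j(3/4)^{16−j} for j = 14,…,16 gives 1129/4294967296.

1129/4294967296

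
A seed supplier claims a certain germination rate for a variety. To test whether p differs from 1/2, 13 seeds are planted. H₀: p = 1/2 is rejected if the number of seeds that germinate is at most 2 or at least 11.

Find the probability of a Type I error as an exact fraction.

The significance level is the null-hypothesis probability of the rejection region {≤2} ∪ {≥11}.
By symmetry, α = 2·P(X ≤ 2) = 2·(1 + 13 + 78)/8192 = 184/8192 = 23/1024.

23/1024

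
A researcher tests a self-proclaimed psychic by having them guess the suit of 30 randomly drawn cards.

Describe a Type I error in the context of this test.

With the conventional null hypothesis that the subject is guessing at random (p = 1/4):
A Type I error is rejecting H₀ when H₀ is true.
Here that means concluding the subject has some ability beyond chance when actually the subject is guessing at random (p = 1/4).

A Type I error would mean concluding that the subject performs better than chance when in fact the subject is guessing at random (p = 1/4).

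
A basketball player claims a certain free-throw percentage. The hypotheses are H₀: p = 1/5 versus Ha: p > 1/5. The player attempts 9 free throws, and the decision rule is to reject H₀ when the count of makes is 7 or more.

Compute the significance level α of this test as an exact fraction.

613/1953125

α = P(reject H₀ | H₀ true) = P(K ≥ 7 | p = 1/5), with K ~ Binomial(9, 1/5).
Summing C(9,j)(1/5)^j(4/5)^{9−j} for j = 7,…,9 gives 613/1953125.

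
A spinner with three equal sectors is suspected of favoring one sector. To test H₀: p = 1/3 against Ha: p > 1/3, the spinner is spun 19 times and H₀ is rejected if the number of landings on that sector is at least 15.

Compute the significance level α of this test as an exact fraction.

Under H₀, Y ~ Binomial(19, 1/3), and α = P(Y ≥ 15).
Adding the binomial terms for j = 15 through 19 with p = 1/3 yields 23497/387420489.

23497/387420489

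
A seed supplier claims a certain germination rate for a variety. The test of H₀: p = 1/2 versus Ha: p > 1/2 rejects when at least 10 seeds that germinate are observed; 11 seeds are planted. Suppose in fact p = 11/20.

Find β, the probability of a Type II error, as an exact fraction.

20194688329389/20480000000000

β = P(fail to reject H₀ | Ha true) = P(X ≤ 9 | p = 11/20), X ~ Binomial(11, 11/20).
Adding the binomial probabilities P(X=0)+…+P(X=9) at p = 11/20 gives 20194688329389/20480000000000.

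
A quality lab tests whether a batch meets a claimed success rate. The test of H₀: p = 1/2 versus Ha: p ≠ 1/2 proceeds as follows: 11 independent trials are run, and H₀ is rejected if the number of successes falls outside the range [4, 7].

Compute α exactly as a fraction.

α = P(S ≤ 3 or S ≥ 8 | p = 1/2), S ~ Binomial(11, 1/2).
The two tails are symmetric, so α = 2·(1 + 11 + 55 + 165)/2^11 = 464/2048 = 29/128.

29/128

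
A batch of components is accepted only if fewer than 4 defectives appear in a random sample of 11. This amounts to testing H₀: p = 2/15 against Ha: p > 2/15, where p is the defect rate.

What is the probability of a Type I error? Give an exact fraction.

27663615392/576650390625

α = P(reject H₀ | H₀ true) = P(S ≥ 4 | p = 2/15), S ~ Binomial(11, 2/15).
Computing the lower-tail complement: 1 − 548986775233/576650390625 = 27663615392/576650390625.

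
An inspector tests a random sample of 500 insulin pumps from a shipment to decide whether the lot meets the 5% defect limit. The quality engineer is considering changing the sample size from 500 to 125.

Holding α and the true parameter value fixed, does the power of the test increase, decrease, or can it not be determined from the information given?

Reducing n widens both sampling distributions, so the test has less ability to distinguish Ha from H₀.
Since power = 1 − β and β increases, power decreases.

It decreases.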